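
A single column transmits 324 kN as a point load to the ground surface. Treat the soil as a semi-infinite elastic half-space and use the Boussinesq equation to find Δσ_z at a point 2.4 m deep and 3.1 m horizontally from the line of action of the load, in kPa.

Δσ_z ≈ 2.31 kPa

Boussinesq vertical stress below a point load on an elastic half-space:
Δσ_z = 3P/(2πz²) · [1 + (r/z)²]^(−5/2)
r/z = 3.1/2.4 = 1.2917; [1+(r/z)²]^(−5/2) = 0.085975.
Δσ_z = 3×324/(2π×2.4²) × 0.085975 = 26.857 × 0.085975 = 2.309 kPa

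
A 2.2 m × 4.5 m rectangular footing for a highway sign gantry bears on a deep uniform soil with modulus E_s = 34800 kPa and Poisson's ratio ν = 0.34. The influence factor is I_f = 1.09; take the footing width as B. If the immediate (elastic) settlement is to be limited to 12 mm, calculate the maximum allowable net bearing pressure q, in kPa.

S_e = q·B·(1−ν²)/E_s · I_f  ⇒  q = S_e·E_s / (B·(1−ν²)·I_f).
q = 0.012 × 34800 / (2.2 × 0.8844 × 1.09) = 196.9 kPa

q ≈ 197 kPa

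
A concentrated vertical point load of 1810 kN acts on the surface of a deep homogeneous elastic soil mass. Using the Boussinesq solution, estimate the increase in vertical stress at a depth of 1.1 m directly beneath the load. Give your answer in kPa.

Boussinesq vertical stress below a point load on an elastic half-space:
Δσ_z = 3P/(2πz²) · [1 + (r/z)²]^(−5/2)
r/z = 0/1.1 = 0; [1+(r/z)²]^(−5/2) = 1.
Δσ_z = 3×1810/(2π×1.1²) × 1 = 714.22 × 1 = 714.2 kPa

Δσ_z ≈ 714 kPa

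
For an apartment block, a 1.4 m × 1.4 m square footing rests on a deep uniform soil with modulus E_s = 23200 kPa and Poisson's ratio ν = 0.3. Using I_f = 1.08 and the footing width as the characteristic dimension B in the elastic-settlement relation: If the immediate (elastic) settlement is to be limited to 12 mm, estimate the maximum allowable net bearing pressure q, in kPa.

S_e = q·B·(1−ν²)/E_s · I_f  ⇒  q = S_e·E_s / (B·(1−ν²)·I_f).
q = 0.012 × 23200 / (1.4 × 0.91 × 1.08) = 202.3 kPa

q ≈ 202 kPa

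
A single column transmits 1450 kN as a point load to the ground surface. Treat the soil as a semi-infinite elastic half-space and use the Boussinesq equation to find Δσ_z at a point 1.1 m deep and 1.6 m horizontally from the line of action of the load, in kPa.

Δσ_z ≈ 33.4 kPa

Boussinesq vertical stress below a point load on an elastic half-space:
Δσ_z = 3P/(2πz²) · [1 + (r/z)²]^(−5/2)
r/z = 1.6/1.1 = 1.4545; [1+(r/z)²]^(−5/2) = 0.058359.
Δσ_z = 3×1450/(2π×1.1²) × 0.058359 = 572.17 × 0.058359 = 33.39 kPa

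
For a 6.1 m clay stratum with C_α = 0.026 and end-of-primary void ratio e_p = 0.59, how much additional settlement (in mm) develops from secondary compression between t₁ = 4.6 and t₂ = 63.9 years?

Secondary compression: S_s = C_α·H/(1+e_p)·log₁₀(t₂/t₁)
S_s = 0.026×6.1/(1+0.59)×log₁₀(63.9/4.6)
    = 0.09975 × 1.143 = 0.114 m

S_s ≈ 114 mm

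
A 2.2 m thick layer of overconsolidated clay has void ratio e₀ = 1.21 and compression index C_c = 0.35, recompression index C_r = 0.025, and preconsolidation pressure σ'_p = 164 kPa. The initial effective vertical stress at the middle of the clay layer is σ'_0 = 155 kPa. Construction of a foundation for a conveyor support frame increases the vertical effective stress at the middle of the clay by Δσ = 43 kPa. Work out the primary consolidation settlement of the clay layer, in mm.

S_c ≈ 29.1 mm

Final effective stress: σ'_f = 155 + 43 = 198 kPa.
σ'_f = 198 > σ'_p = 164 kPa, so the stress path crosses the preconsolidation pressure — recompression up to σ'_p, then virgin compression beyond:
S_c = H/(1+e₀)·[C_r·log₁₀(σ'_p/σ'_0) + C_c·log₁₀(σ'_f/σ'_p)]
    = 2.2/2.21 × [0.025×log₁₀(164/155) + 0.35×log₁₀(198/164)]
    = 0.99548 × [0.0006128 + 0.028637] = 0.02912 m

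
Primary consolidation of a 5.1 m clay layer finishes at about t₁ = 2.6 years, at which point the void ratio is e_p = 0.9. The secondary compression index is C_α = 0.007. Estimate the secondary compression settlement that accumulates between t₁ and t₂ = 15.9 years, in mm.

S_s ≈ 14.8 mm

Secondary compression: S_s = C_α·H/(1+e_p)·log₁₀(t₂/t₁)
S_s = 0.007×5.1/(1+0.9)×log₁₀(15.9/2.6)
    = 0.01879 × 0.7864 = 0.01478 m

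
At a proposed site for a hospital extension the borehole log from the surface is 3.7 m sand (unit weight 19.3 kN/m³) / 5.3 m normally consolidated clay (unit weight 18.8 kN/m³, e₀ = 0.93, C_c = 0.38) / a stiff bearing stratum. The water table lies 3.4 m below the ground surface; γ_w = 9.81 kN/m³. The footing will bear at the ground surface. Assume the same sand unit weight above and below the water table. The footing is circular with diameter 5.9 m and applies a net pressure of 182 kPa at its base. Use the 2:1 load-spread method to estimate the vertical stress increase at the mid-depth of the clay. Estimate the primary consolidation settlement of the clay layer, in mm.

Mid-depth of clay below the ground surface: z = 3.7 + 5.3/2 = 6.35 m.
Total vertical stress at mid-clay: σ_v = 19.3×3.7 + 18.8×2.65 = 121.23 kPa.
Pore pressure: u = 9.81×(6.35 − 3.4) = 28.94 kPa.
Initial effective stress: σ'_0 = σ_v − u = 121.23 − 28.94 = 92.29 kPa.
Stress increase at mid-clay by the 2:1 spreading method:
Δσ ≈ qD²/(D+z)² = 182×5.9²/(5.9+6.35)² = 42.219 kPa
Final effective stress: σ'_f = σ'_0 + Δσ = 92.29 + 42.219 = 134.51 kPa.
Normally consolidated clay, so the full stress increment lies on the virgin compression line:
S_c = C_c·H/(1+e₀)·log₁₀(σ'_f/σ'_0) = 0.38×5.3/(1+0.93)×log₁₀(134.51/92.29)
    = 1.0435 × 0.1636 = 0.1707 m

S_c ≈ 171 mm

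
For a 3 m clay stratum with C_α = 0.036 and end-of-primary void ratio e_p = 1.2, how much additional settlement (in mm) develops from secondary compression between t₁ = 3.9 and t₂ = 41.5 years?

S_s ≈ 50.4 mm

Secondary compression: S_s = C_α·H/(1+e_p)·log₁₀(t₂/t₁)
S_s = 0.036×3/(1+1.2)×log₁₀(41.5/3.9)
    = 0.04909 × 1.027 = 0.05042 m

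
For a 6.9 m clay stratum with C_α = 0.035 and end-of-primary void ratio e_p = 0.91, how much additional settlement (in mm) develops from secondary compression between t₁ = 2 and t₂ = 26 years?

Secondary compression: S_s = C_α·H/(1+e_p)·log₁₀(t₂/t₁)
S_s = 0.035×6.9/(1+0.91)×log₁₀(26/2)
    = 0.1264 × 1.114 = 0.1408 m

S_s ≈ 141 mm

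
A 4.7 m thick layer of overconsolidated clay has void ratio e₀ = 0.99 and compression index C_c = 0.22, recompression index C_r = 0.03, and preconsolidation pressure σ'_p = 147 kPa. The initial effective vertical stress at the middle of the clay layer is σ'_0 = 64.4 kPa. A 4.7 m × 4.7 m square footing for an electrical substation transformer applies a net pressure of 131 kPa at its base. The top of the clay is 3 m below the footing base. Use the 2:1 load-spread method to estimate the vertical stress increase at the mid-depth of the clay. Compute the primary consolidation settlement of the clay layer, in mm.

Mid-depth of clay below the footing base: z = 3 + 4.7/2 = 5.35 m.
Stress increase at mid-clay by the 2:1 spreading method:
Δσ = qBL/((B+z)(L+z)) = 131×4.7×4.7/((4.7+5.35)(4.7+5.35)) = 28.651 kPa
Final effective stress: σ'_f = 64.4 + 28.651 = 93.051 kPa.
σ'_f = 93.051 ≤ σ'_p = 147 kPa, so the clay remains overconsolidated and only the recompression index applies:
S_c = C_r·H/(1+e₀)·log₁₀(σ'_f/σ'_0) = 0.03×4.7/1.99×log₁₀(93.051/64.4)
    = 0.070854 × 0.15984 = 0.01133 m

S_c ≈ 11.3 mm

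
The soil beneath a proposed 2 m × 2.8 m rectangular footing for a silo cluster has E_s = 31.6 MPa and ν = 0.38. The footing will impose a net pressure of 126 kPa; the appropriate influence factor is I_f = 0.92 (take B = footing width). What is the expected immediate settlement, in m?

Immediate (elastic) settlement: S_e = q·B·(1−ν²)/E_s · I_f.
E_s = 31.6 MPa = 31600 kPa.
S_e = 126 × 2 × (1 − 0.38²) / 31600 × 0.92
    = 126 × 2 × 0.8556 / 31600 × 0.92
    = 0.006277 m

S_e ≈ 0.00628 m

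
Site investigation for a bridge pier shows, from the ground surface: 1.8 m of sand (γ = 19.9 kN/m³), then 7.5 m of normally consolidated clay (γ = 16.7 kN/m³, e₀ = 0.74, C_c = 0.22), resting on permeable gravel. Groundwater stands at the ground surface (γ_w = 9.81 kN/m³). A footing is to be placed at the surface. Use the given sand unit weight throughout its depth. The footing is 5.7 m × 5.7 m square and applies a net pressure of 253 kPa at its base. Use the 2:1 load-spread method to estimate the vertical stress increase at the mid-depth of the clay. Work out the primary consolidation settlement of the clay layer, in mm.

Mid-depth of clay below the ground surface: z = 1.8 + 7.5/2 = 5.55 m.
Total vertical stress at mid-clay: σ_v = 19.9×1.8 + 16.7×3.75 = 98.445 kPa.
Pore pressure: u = 9.81×(5.55 − 0) = 54.446 kPa.
Initial effective stress: σ'_0 = σ_v − u = 98.445 − 54.446 = 43.999 kPa.
Stress increase at mid-clay by the 2:1 spreading method:
Δσ = qBL/((B+z)(L+z)) = 253×5.7×5.7/((5.7+5.55)(5.7+5.55)) = 64.948 kPa
Final effective stress: σ'_f = σ'_0 + Δσ = 43.999 + 64.948 = 108.95 kPa.
Normally consolidated clay, so the full stress increment lies on the virgin compression line:
S_c = C_c·H/(1+e₀)·log₁₀(σ'_f/σ'_0) = 0.22×7.5/(1+0.74)×log₁₀(108.95/43.999)
    = 0.94828 × 0.39378 = 0.3734 m

S_c ≈ 373 mm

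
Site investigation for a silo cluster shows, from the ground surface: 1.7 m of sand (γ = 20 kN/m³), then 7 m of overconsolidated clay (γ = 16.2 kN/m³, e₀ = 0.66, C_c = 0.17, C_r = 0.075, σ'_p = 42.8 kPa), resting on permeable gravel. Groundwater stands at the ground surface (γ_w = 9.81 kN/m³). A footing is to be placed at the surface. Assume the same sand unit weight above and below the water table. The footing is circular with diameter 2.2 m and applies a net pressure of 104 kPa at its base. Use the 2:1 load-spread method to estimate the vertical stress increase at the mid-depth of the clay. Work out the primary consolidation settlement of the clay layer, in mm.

Mid-depth of clay below the ground surface: z = 1.7 + 7/2 = 5.2 m.
Total vertical stress at mid-clay: σ_v = 20×1.7 + 16.2×3.5 = 90.7 kPa.
Pore pressure: u = 9.81×(5.2 − 0) = 51.012 kPa.
Initial effective stress: σ'_0 = σ_v − u = 90.7 − 51.012 = 39.688 kPa.
Stress increase at mid-clay by the 2:1 spreading method:
Δσ ≈ qD²/(D+z)² = 104×2.2²/(2.2+5.2)² = 9.1921 kPa
Final effective stress: σ'_f = 39.688 + 9.1921 = 48.88 kPa.
σ'_f = 48.88 > σ'_p = 42.8 kPa, so the stress path crosses the preconsolidation pressure — recompression up to σ'_p, then virgin compression beyond:
S_c = H/(1+e₀)·[C_r·log₁₀(σ'_p/σ'_0) + C_c·log₁₀(σ'_f/σ'_p)]
    = 7/1.66 × [0.075×log₁₀(42.8/39.688) + 0.17×log₁₀(48.88/42.8)]
    = 4.2169 × [0.0024588 + 0.0098069] = 0.05172 m

S_c ≈ 51.7 mm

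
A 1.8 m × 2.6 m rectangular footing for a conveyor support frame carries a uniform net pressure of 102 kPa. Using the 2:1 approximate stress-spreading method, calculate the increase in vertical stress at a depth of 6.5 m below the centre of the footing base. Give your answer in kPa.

By the 2:1 method the load spreads at 1 horizontal : 2 vertical, so at depth z the loaded area has grown by z in each plan dimension:
Δσ = qBL/((B+z)(L+z)) = 102×1.8×2.6/((1.8+6.5)(2.6+6.5)) = 6.3201 kPa

Δσ_z ≈ 6.32 kPa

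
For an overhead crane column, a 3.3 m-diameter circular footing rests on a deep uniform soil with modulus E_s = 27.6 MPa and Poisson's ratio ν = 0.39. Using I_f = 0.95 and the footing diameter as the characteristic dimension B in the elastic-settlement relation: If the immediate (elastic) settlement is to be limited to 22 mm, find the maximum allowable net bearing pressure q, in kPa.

E_s = 27.6 MPa = 27600 kPa.
S_e = q·B·(1−ν²)/E_s · I_f  ⇒  q = S_e·E_s / (B·(1−ν²)·I_f).
q = 0.022 × 27600 / (3.3 × 0.8479 × 0.95) = 228.4 kPa

q ≈ 228 kPa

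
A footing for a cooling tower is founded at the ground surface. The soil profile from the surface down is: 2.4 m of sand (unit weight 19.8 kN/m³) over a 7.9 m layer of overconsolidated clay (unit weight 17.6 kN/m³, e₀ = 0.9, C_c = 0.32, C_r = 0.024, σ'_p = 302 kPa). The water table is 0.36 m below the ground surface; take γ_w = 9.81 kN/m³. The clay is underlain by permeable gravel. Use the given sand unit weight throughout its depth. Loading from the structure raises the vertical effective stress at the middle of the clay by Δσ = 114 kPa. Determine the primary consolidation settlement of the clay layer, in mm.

Mid-depth of clay below the ground surface: z = 2.4 + 7.9/2 = 6.35 m.
Total vertical stress at mid-clay: σ_v = 19.8×2.4 + 17.6×3.95 = 117.04 kPa.
Pore pressure: u = 9.81×(6.35 − 0.36) = 58.762 kPa.
Initial effective stress: σ'_0 = σ_v − u = 117.04 − 58.762 = 58.278 kPa.
Final effective stress: σ'_f = 58.278 + 114 = 172.28 kPa.
σ'_f = 172.28 ≤ σ'_p = 302 kPa, so the clay remains overconsolidated and only the recompression index applies:
S_c = C_r·H/(1+e₀)·log₁₀(σ'_f/σ'_0) = 0.024×7.9/1.9×log₁₀(172.28/58.278)
    = 0.09979 × 0.47073 = 0.04697 m

S_c ≈ 47 mm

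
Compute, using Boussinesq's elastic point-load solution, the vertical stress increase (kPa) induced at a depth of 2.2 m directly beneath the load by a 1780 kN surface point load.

Boussinesq vertical stress below a point load on an elastic half-space:
Δσ_z = 3P/(2πz²) · [1 + (r/z)²]^(−5/2)
r/z = 0/2.2 = 0; [1+(r/z)²]^(−5/2) = 1.
Δσ_z = 3×1780/(2π×2.2²) × 1 = 175.6 × 1 = 175.6 kPa

Δσ_z ≈ 176 kPa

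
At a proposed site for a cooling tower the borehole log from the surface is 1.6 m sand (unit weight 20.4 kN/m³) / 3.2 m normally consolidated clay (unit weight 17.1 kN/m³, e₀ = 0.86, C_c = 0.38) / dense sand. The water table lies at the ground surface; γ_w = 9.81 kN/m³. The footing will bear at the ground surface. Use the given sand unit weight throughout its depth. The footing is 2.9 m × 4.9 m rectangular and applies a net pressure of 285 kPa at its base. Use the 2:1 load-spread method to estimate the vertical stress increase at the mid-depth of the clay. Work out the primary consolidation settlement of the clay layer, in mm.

Mid-depth of clay below the ground surface: z = 1.6 + 3.2/2 = 3.2 m.
Total vertical stress at mid-clay: σ_v = 20.4×1.6 + 17.1×1.6 = 60 kPa.
Pore pressure: u = 9.81×(3.2 − 0) = 31.392 kPa.
Initial effective stress: σ'_0 = σ_v − u = 60 − 31.392 = 28.608 kPa.
Stress increase at mid-clay by the 2:1 spreading method:
Δσ = qBL/((B+z)(L+z)) = 285×2.9×4.9/((2.9+3.2)(4.9+3.2)) = 81.964 kPa
Final effective stress: σ'_f = σ'_0 + Δσ = 28.608 + 81.964 = 110.57 kPa.
Normally consolidated clay, so the full stress increment lies on the virgin compression line:
S_c = C_c·H/(1+e₀)·log₁₀(σ'_f/σ'_0) = 0.38×3.2/(1+0.86)×log₁₀(110.57/28.608)
    = 0.65376 × 0.58715 = 0.3839 m

S_c ≈ 384 mm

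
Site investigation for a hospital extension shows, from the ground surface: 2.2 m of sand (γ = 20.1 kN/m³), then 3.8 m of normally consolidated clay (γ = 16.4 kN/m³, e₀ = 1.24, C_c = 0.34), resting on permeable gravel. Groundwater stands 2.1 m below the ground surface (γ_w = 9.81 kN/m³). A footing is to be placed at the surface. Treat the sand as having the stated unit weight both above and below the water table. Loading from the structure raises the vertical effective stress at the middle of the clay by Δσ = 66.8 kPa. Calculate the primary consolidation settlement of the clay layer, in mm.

Mid-depth of clay below the ground surface: z = 2.2 + 3.8/2 = 4.1 m.
Total vertical stress at mid-clay: σ_v = 20.1×2.2 + 16.4×1.9 = 75.38 kPa.
Pore pressure: u = 9.81×(4.1 − 2.1) = 19.62 kPa.
Initial effective stress: σ'_0 = σ_v − u = 75.38 − 19.62 = 55.76 kPa.
Final effective stress: σ'_f = σ'_0 + Δσ = 55.76 + 66.8 = 122.56 kPa.
Normally consolidated clay, so the full stress increment lies on the virgin compression line:
S_c = C_c·H/(1+e₀)·log₁₀(σ'_f/σ'_0) = 0.34×3.8/(1+1.24)×log₁₀(122.56/55.76)
    = 0.57679 × 0.34203 = 0.1973 m

S_c ≈ 197 mm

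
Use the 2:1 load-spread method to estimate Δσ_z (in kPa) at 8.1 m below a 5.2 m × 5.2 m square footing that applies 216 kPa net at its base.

By the 2:1 method the load spreads at 1 horizontal : 2 vertical, so at depth z the loaded area has grown by z in each plan dimension:
Δσ = qBL/((B+z)(L+z)) = 216×5.2×5.2/((5.2+8.1)(5.2+8.1)) = 33.018 kPa

Δσ_z ≈ 33 kPa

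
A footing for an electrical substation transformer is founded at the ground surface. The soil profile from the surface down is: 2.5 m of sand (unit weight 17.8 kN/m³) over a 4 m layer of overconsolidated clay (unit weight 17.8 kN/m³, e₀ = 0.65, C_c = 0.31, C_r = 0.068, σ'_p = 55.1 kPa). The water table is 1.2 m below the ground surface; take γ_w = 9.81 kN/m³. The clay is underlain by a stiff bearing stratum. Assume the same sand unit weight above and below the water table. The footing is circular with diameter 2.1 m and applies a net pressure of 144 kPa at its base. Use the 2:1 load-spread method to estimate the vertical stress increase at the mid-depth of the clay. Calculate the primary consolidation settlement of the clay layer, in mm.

Mid-depth of clay below the ground surface: z = 2.5 + 4/2 = 4.5 m.
Total vertical stress at mid-clay: σ_v = 17.8×2.5 + 17.8×2 = 80.1 kPa.
Pore pressure: u = 9.81×(4.5 − 1.2) = 32.373 kPa.
Initial effective stress: σ'_0 = σ_v − u = 80.1 − 32.373 = 47.727 kPa.
Stress increase at mid-clay by the 2:1 spreading method:
Δσ ≈ qD²/(D+z)² = 144×2.1²/(2.1+4.5)² = 14.579 kPa
Final effective stress: σ'_f = 47.727 + 14.579 = 62.306 kPa.
σ'_f = 62.306 > σ'_p = 55.1 kPa, so the stress path crosses the preconsolidation pressure — recompression up to σ'_p, then virgin compression beyond:
S_c = H/(1+e₀)·[C_r·log₁₀(σ'_p/σ'_0) + C_c·log₁₀(σ'_f/σ'_p)]
    = 4/1.65 × [0.068×log₁₀(55.1/47.727) + 0.31×log₁₀(62.306/55.1)]
    = 2.4242 × [0.0042423 + 0.016547] = 0.0504 m

S_c ≈ 50.4 mm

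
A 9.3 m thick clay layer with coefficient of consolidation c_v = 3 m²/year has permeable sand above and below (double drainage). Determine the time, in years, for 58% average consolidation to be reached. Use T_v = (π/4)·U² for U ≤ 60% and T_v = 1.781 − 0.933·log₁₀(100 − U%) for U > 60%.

t ≈ 1.9 years

Drainage path length: H_d = H/2 = 4.65 m (double drainage).
U ≤ 60%: T_v = (π/4)·U² = (π/4)×0.58² = 0.26421.
t = T_v·H_d²/c_v = 0.26421×4.65²/3 = 1.904 years.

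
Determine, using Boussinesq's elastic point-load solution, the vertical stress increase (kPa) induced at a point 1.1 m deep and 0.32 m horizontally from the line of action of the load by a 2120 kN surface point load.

Δσ_z ≈ 683 kPa

Boussinesq vertical stress below a point load on an elastic half-space:
Δσ_z = 3P/(2πz²) · [1 + (r/z)²]^(−5/2)
r/z = 0.32/1.1 = 0.29091; [1+(r/z)²]^(−5/2) = 0.8162.
Δσ_z = 3×2120/(2π×1.1²) × 0.8162 = 836.55 × 0.8162 = 682.8 kPa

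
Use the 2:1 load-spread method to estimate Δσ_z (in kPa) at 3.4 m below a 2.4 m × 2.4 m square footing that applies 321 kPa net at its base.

Δσ_z ≈ 55 kPa

By the 2:1 method the load spreads at 1 horizontal : 2 vertical, so at depth z the loaded area has grown by z in each plan dimension:
Δσ = qBL/((B+z)(L+z)) = 321×2.4×2.4/((2.4+3.4)(2.4+3.4)) = 54.963 kPa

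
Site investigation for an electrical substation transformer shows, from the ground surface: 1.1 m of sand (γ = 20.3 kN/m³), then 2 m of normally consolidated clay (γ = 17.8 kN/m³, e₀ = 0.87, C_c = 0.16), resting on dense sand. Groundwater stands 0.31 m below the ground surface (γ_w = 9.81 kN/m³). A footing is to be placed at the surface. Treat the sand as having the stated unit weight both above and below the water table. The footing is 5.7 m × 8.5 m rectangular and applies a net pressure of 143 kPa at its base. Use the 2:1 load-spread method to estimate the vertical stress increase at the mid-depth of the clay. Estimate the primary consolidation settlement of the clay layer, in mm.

S_c ≈ 115 mm

Mid-depth of clay below the ground surface: z = 1.1 + 2/2 = 2.1 m.
Total vertical stress at mid-clay: σ_v = 20.3×1.1 + 17.8×1 = 40.13 kPa.
Pore pressure: u = 9.81×(2.1 − 0.31) = 17.56 kPa.
Initial effective stress: σ'_0 = σ_v − u = 40.13 − 17.56 = 22.57 kPa.
Stress increase at mid-clay by the 2:1 spreading method:
Δσ = qBL/((B+z)(L+z)) = 143×5.7×8.5/((5.7+2.1)(8.5+2.1)) = 83.797 kPa
Final effective stress: σ'_f = σ'_0 + Δσ = 22.57 + 83.797 = 106.37 kPa.
Normally consolidated clay, so the full stress increment lies on the virgin compression line:
S_c = C_c·H/(1+e₀)·log₁₀(σ'_f/σ'_0) = 0.16×2/(1+0.87)×log₁₀(106.37/22.57)
    = 0.17112 × 0.67329 = 0.1152 m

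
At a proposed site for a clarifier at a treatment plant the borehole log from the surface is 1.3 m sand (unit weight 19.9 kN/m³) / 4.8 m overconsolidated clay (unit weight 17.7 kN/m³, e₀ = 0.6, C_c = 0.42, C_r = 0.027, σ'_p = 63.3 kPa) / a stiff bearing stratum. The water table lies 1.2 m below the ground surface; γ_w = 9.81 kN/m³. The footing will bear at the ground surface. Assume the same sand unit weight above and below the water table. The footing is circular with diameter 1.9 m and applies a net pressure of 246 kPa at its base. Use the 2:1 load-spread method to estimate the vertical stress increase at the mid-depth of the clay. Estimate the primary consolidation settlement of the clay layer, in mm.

S_c ≈ 84.5 mm

Mid-depth of clay below the ground surface: z = 1.3 + 4.8/2 = 3.7 m.
Total vertical stress at mid-clay: σ_v = 19.9×1.3 + 17.7×2.4 = 68.35 kPa.
Pore pressure: u = 9.81×(3.7 − 1.2) = 24.525 kPa.
Initial effective stress: σ'_0 = σ_v − u = 68.35 − 24.525 = 43.825 kPa.
Stress increase at mid-clay by the 2:1 spreading method:
Δσ ≈ qD²/(D+z)² = 246×1.9²/(1.9+3.7)² = 28.318 kPa
Final effective stress: σ'_f = 43.825 + 28.318 = 72.143 kPa.
σ'_f = 72.143 > σ'_p = 63.3 kPa, so the stress path crosses the preconsolidation pressure — recompression up to σ'_p, then virgin compression beyond:
S_c = H/(1+e₀)·[C_r·log₁₀(σ'_p/σ'_0) + C_c·log₁₀(σ'_f/σ'_p)]
    = 4.8/1.6 × [0.027×log₁₀(63.3/43.825) + 0.42×log₁₀(72.143/63.3)]
    = 3 × [0.0043114 + 0.023852] = 0.08449 m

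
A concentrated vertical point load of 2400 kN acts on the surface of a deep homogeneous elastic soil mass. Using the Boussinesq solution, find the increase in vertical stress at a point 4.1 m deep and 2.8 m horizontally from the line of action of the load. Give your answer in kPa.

Boussinesq vertical stress below a point load on an elastic half-space:
Δσ_z = 3P/(2πz²) · [1 + (r/z)²]^(−5/2)
r/z = 2.8/4.1 = 0.68293; [1+(r/z)²]^(−5/2) = 0.38404.
Δσ_z = 3×2400/(2π×4.1²) × 0.38404 = 68.169 × 0.38404 = 26.18 kPa

Δσ_z ≈ 26.2 kPa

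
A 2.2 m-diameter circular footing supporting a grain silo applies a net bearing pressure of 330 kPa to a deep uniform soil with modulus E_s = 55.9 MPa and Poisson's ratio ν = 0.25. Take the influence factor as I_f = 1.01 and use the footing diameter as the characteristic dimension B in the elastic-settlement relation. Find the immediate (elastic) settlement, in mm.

Immediate (elastic) settlement: S_e = q·B·(1−ν²)/E_s · I_f.
E_s = 55.9 MPa = 55900 kPa.
S_e = 330 × 2.2 × (1 − 0.25²) / 55900 × 1.01
    = 330 × 2.2 × 0.9375 / 55900 × 1.01
    = 0.0123 m = 12.3 mm

S_e ≈ 12.3 mm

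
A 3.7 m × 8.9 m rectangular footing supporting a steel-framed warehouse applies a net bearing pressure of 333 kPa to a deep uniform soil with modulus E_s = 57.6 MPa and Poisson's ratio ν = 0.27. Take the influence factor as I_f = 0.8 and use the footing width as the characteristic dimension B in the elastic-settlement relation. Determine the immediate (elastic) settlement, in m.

Immediate (elastic) settlement: S_e = q·B·(1−ν²)/E_s · I_f.
E_s = 57.6 MPa = 57600 kPa.
S_e = 333 × 3.7 × (1 − 0.27²) / 57600 × 0.8
    = 333 × 3.7 × 0.9271 / 57600 × 0.8
    = 0.01586 m

S_e ≈ 0.0159 m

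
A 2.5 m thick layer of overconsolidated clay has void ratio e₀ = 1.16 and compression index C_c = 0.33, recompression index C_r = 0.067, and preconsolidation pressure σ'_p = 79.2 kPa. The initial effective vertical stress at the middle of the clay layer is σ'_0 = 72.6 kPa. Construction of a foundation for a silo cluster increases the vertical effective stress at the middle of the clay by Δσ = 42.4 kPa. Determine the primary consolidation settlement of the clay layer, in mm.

Final effective stress: σ'_f = 72.6 + 42.4 = 115 kPa.
σ'_f = 115 > σ'_p = 79.2 kPa, so the stress path crosses the preconsolidation pressure — recompression up to σ'_p, then virgin compression beyond:
S_c = H/(1+e₀)·[C_r·log₁₀(σ'_p/σ'_0) + C_c·log₁₀(σ'_f/σ'_p)]
    = 2.5/2.16 × [0.067×log₁₀(79.2/72.6) + 0.33×log₁₀(115/79.2)]
    = 1.1574 × [0.0025318 + 0.053451] = 0.06479 m

S_c ≈ 64.8 mm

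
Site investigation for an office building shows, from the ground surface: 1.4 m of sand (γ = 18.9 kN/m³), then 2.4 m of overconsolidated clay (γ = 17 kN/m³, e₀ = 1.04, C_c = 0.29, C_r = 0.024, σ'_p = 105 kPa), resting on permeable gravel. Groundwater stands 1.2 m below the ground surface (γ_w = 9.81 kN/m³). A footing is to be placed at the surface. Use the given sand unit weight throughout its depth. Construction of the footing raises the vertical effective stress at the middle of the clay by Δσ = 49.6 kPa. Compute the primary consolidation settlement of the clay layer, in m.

Mid-depth of clay below the ground surface: z = 1.4 + 2.4/2 = 2.6 m.
Total vertical stress at mid-clay: σ_v = 18.9×1.4 + 17×1.2 = 46.86 kPa.
Pore pressure: u = 9.81×(2.6 − 1.2) = 13.734 kPa.
Initial effective stress: σ'_0 = σ_v − u = 46.86 − 13.734 = 33.126 kPa.
Final effective stress: σ'_f = 33.126 + 49.6 = 82.726 kPa.
σ'_f = 82.726 ≤ σ'_p = 105 kPa, so the clay remains overconsolidated and only the recompression index applies:
S_c = C_r·H/(1+e₀)·log₁₀(σ'_f/σ'_0) = 0.024×2.4/2.04×log₁₀(82.726/33.126)
    = 0.028236 × 0.39747 = 0.01122 m

S_c ≈ 0.0112 m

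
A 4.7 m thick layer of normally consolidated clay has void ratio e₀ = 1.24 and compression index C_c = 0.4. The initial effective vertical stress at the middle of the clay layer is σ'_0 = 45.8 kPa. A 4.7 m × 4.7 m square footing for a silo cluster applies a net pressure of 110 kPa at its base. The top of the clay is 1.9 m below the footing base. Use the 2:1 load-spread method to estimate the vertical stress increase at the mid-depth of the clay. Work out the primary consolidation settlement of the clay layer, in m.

S_c ≈ 0.185 m

Mid-depth of clay below the footing base: z = 1.9 + 4.7/2 = 4.25 m.
Stress increase at mid-clay by the 2:1 spreading method:
Δσ = qBL/((B+z)(L+z)) = 110×4.7×4.7/((4.7+4.25)(4.7+4.25)) = 30.335 kPa
Final effective stress: σ'_f = σ'_0 + Δσ = 45.8 + 30.335 = 76.135 kPa.
Normally consolidated clay, so the full stress increment lies on the virgin compression line:
S_c = C_c·H/(1+e₀)·log₁₀(σ'_f/σ'_0) = 0.4×4.7/(1+1.24)×log₁₀(76.135/45.8)
    = 0.83929 × 0.22072 = 0.1852 m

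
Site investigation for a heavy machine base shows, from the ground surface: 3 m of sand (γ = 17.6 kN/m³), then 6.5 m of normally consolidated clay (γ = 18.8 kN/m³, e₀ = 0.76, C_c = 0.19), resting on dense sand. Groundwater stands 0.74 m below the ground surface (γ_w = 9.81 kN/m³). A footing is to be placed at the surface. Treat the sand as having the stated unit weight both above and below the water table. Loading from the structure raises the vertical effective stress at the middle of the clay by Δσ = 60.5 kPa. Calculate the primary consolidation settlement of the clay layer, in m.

Mid-depth of clay below the ground surface: z = 3 + 6.5/2 = 6.25 m.
Total vertical stress at mid-clay: σ_v = 17.6×3 + 18.8×3.25 = 113.9 kPa.
Pore pressure: u = 9.81×(6.25 − 0.74) = 54.053 kPa.
Initial effective stress: σ'_0 = σ_v − u = 113.9 − 54.053 = 59.847 kPa.
Final effective stress: σ'_f = σ'_0 + Δσ = 59.847 + 60.5 = 120.35 kPa.
Normally consolidated clay, so the full stress increment lies on the virgin compression line:
S_c = C_c·H/(1+e₀)·log₁₀(σ'_f/σ'_0) = 0.19×6.5/(1+0.76)×log₁₀(120.35/59.847)
    = 0.7017 × 0.3034 = 0.2129 m

S_c ≈ 0.213 m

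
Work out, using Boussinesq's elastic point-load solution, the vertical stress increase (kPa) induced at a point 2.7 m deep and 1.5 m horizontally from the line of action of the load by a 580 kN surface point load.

Δσ_z ≈ 19.4 kPa

Boussinesq vertical stress below a point load on an elastic half-space:
Δσ_z = 3P/(2πz²) · [1 + (r/z)²]^(−5/2)
r/z = 1.5/2.7 = 0.55556; [1+(r/z)²]^(−5/2) = 0.51044.
Δσ_z = 3×580/(2π×2.7²) × 0.51044 = 37.988 × 0.51044 = 19.39 kPa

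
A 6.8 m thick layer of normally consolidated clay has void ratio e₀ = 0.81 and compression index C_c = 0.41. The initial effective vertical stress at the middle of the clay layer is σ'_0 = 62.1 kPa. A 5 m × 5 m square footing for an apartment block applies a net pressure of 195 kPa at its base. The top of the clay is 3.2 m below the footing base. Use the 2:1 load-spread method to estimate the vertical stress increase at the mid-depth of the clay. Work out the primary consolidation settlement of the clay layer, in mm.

S_c ≈ 307 mm

Mid-depth of clay below the footing base: z = 3.2 + 6.8/2 = 6.6 m.
Stress increase at mid-clay by the 2:1 spreading method:
Δσ = qBL/((B+z)(L+z)) = 195×5×5/((5+6.6)(5+6.6)) = 36.229 kPa
Final effective stress: σ'_f = σ'_0 + Δσ = 62.1 + 36.229 = 98.329 kPa.
Normally consolidated clay, so the full stress increment lies on the virgin compression line:
S_c = C_c·H/(1+e₀)·log₁₀(σ'_f/σ'_0) = 0.41×6.8/(1+0.81)×log₁₀(98.329/62.1)
    = 1.5403 × 0.19959 = 0.3074 m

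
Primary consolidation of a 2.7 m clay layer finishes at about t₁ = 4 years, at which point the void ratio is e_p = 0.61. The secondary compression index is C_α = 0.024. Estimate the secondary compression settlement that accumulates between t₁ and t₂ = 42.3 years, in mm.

S_s ≈ 41.2 mm

Secondary compression: S_s = C_α·H/(1+e_p)·log₁₀(t₂/t₁)
S_s = 0.024×2.7/(1+0.61)×log₁₀(42.3/4)
    = 0.04025 × 1.024 = 0.04123 m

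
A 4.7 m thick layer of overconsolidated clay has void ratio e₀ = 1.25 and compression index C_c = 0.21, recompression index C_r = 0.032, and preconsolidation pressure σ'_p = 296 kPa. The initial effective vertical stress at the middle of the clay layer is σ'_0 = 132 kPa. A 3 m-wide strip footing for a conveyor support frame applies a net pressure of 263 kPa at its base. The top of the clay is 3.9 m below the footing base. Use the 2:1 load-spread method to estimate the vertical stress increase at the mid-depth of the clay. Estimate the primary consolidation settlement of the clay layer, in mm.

S_c ≈ 14.5 mm

Mid-depth of clay below the footing base: z = 3.9 + 4.7/2 = 6.25 m.
Stress increase at mid-clay by the 2:1 spreading method:
Δσ = qB/(B+z) = 263×3/(3+6.25) = 85.297 kPa
Final effective stress: σ'_f = 132 + 85.297 = 217.3 kPa.
σ'_f = 217.3 ≤ σ'_p = 296 kPa, so the clay remains overconsolidated and only the recompression index applies:
S_c = C_r·H/(1+e₀)·log₁₀(σ'_f/σ'_0) = 0.032×4.7/2.25×log₁₀(217.3/132)
    = 0.066845 × 0.21649 = 0.01447 m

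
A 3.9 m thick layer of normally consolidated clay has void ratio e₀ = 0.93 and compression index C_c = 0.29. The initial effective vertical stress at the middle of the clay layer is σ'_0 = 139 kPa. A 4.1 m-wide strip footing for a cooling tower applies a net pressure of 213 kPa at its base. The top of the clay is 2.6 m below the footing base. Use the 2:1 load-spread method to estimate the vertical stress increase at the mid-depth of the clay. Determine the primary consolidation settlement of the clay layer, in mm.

Mid-depth of clay below the footing base: z = 2.6 + 3.9/2 = 4.55 m.
Stress increase at mid-clay by the 2:1 spreading method:
Δσ = qB/(B+z) = 213×4.1/(4.1+4.55) = 100.96 kPa
Final effective stress: σ'_f = σ'_0 + Δσ = 139 + 100.96 = 239.96 kPa.
Normally consolidated clay, so the full stress increment lies on the virgin compression line:
S_c = C_c·H/(1+e₀)·log₁₀(σ'_f/σ'_0) = 0.29×3.9/(1+0.93)×log₁₀(239.96/139)
    = 0.58601 × 0.23712 = 0.139 m

S_c ≈ 139 mm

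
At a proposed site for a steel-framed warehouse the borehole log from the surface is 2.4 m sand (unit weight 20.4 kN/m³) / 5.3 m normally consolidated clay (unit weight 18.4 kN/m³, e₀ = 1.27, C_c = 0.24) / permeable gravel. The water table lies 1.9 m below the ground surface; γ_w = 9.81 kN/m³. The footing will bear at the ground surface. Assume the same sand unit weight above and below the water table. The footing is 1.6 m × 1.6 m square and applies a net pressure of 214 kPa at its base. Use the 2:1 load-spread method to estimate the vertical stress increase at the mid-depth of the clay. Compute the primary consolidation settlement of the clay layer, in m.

Mid-depth of clay below the ground surface: z = 2.4 + 5.3/2 = 5.05 m.
Total vertical stress at mid-clay: σ_v = 20.4×2.4 + 18.4×2.65 = 97.72 kPa.
Pore pressure: u = 9.81×(5.05 − 1.9) = 30.902 kPa.
Initial effective stress: σ'_0 = σ_v − u = 97.72 − 30.902 = 66.818 kPa.
Stress increase at mid-clay by the 2:1 spreading method:
Δσ = qBL/((B+z)(L+z)) = 214×1.6×1.6/((1.6+5.05)(1.6+5.05)) = 12.388 kPa
Final effective stress: σ'_f = σ'_0 + Δσ = 66.818 + 12.388 = 79.206 kPa.
Normally consolidated clay, so the full stress increment lies on the virgin compression line:
S_c = C_c·H/(1+e₀)·log₁₀(σ'_f/σ'_0) = 0.24×5.3/(1+1.27)×log₁₀(79.206/66.818)
    = 0.56035 × 0.073865 = 0.04139 m

S_c ≈ 0.0414 m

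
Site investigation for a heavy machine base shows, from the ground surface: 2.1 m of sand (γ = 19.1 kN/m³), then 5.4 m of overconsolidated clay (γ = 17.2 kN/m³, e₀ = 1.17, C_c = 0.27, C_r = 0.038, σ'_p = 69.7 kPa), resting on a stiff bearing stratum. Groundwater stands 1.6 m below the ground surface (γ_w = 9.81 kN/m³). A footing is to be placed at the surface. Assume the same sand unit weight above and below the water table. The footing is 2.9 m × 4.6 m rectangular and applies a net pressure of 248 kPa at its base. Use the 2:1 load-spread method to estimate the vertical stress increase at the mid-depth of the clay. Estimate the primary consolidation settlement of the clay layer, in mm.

S_c ≈ 117 mm

Mid-depth of clay below the ground surface: z = 2.1 + 5.4/2 = 4.8 m.
Total vertical stress at mid-clay: σ_v = 19.1×2.1 + 17.2×2.7 = 86.55 kPa.
Pore pressure: u = 9.81×(4.8 − 1.6) = 31.392 kPa.
Initial effective stress: σ'_0 = σ_v − u = 86.55 − 31.392 = 55.158 kPa.
Stress increase at mid-clay by the 2:1 spreading method:
Δσ = qBL/((B+z)(L+z)) = 248×2.9×4.6/((2.9+4.8)(4.6+4.8)) = 45.708 kPa
Final effective stress: σ'_f = 55.158 + 45.708 = 100.87 kPa.
σ'_f = 100.87 > σ'_p = 69.7 kPa, so the stress path crosses the preconsolidation pressure — recompression up to σ'_p, then virgin compression beyond:
S_c = H/(1+e₀)·[C_r·log₁₀(σ'_p/σ'_0) + C_c·log₁₀(σ'_f/σ'_p)]
    = 5.4/2.17 × [0.038×log₁₀(69.7/55.158) + 0.27×log₁₀(100.87/69.7)]
    = 2.4885 × [0.0038617 + 0.043343] = 0.1175 m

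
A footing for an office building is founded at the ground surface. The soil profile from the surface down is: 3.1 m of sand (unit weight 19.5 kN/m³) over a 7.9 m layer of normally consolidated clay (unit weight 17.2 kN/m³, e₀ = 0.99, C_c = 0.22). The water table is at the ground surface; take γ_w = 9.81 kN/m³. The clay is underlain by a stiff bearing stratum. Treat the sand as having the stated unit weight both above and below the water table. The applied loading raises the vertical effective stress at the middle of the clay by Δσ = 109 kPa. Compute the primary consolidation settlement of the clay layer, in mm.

Mid-depth of clay below the ground surface: z = 3.1 + 7.9/2 = 7.05 m.
Total vertical stress at mid-clay: σ_v = 19.5×3.1 + 17.2×3.95 = 128.39 kPa.
Pore pressure: u = 9.81×(7.05 − 0) = 69.16 kPa.
Initial effective stress: σ'_0 = σ_v − u = 128.39 − 69.16 = 59.23 kPa.
Final effective stress: σ'_f = σ'_0 + Δσ = 59.23 + 109 = 168.23 kPa.
Normally consolidated clay, so the full stress increment lies on the virgin compression line:
S_c = C_c·H/(1+e₀)·log₁₀(σ'_f/σ'_0) = 0.22×7.9/(1+0.99)×log₁₀(168.23/59.23)
    = 0.87337 × 0.45336 = 0.396 m

S_c ≈ 396 mm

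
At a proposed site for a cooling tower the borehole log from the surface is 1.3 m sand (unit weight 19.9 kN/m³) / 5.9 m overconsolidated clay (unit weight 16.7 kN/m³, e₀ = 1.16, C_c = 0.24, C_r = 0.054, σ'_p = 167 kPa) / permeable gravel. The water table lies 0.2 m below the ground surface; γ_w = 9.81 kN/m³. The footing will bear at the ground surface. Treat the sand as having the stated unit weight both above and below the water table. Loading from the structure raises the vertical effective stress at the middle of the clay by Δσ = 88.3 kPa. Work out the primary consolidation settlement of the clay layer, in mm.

Mid-depth of clay below the ground surface: z = 1.3 + 5.9/2 = 4.25 m.
Total vertical stress at mid-clay: σ_v = 19.9×1.3 + 16.7×2.95 = 75.135 kPa.
Pore pressure: u = 9.81×(4.25 − 0.2) = 39.73 kPa.
Initial effective stress: σ'_0 = σ_v − u = 75.135 − 39.73 = 35.405 kPa.
Final effective stress: σ'_f = 35.405 + 88.3 = 123.7 kPa.
σ'_f = 123.7 ≤ σ'_p = 167 kPa, so the clay remains overconsolidated and only the recompression index applies:
S_c = C_r·H/(1+e₀)·log₁₀(σ'_f/σ'_0) = 0.054×5.9/2.16×log₁₀(123.7/35.405)
    = 0.1475 × 0.54331 = 0.08014 m

S_c ≈ 80.1 mm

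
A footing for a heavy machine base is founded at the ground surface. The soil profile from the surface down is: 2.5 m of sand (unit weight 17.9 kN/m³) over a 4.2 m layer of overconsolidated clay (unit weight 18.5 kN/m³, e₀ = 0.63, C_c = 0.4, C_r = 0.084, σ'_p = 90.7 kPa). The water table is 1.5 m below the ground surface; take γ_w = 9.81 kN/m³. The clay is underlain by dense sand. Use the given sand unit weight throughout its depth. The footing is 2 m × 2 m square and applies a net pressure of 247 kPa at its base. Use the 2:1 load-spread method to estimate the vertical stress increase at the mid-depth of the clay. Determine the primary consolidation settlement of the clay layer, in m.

Mid-depth of clay below the ground surface: z = 2.5 + 4.2/2 = 4.6 m.
Total vertical stress at mid-clay: σ_v = 17.9×2.5 + 18.5×2.1 = 83.6 kPa.
Pore pressure: u = 9.81×(4.6 − 1.5) = 30.411 kPa.
Initial effective stress: σ'_0 = σ_v − u = 83.6 − 30.411 = 53.189 kPa.
Stress increase at mid-clay by the 2:1 spreading method:
Δσ = qBL/((B+z)(L+z)) = 247×2×2/((2+4.6)(2+4.6)) = 22.681 kPa
Final effective stress: σ'_f = 53.189 + 22.681 = 75.87 kPa.
σ'_f = 75.87 ≤ σ'_p = 90.7 kPa, so the clay remains overconsolidated and only the recompression index applies:
S_c = C_r·H/(1+e₀)·log₁₀(σ'_f/σ'_0) = 0.084×4.2/1.63×log₁₀(75.87/53.189)
    = 0.21644 × 0.15425 = 0.03339 m

S_c ≈ 0.0334 m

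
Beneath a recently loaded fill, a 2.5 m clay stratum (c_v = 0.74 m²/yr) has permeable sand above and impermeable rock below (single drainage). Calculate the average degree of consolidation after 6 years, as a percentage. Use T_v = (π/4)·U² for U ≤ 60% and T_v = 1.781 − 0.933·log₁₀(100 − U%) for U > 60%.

Drainage path length: H_d = H = 2.5 m (single drainage).
T_v = c_v·t/H_d² = 0.74×6/2.5² = 0.7104.
T_v = 0.7104 corresponds to the U > 60% branch:
U = 1 − 10^((1.781 − T_v)/0.933)/100 = 0.8596

U ≈ 86 %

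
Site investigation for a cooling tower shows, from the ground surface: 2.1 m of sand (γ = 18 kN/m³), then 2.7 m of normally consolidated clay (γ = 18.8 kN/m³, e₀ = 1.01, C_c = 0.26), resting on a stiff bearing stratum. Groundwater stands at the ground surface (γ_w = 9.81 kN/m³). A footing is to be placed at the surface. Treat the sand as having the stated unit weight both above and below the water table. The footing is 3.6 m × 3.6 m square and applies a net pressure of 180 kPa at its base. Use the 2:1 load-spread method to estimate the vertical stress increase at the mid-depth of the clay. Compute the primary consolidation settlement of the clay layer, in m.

S_c ≈ 0.145 m

Mid-depth of clay below the ground surface: z = 2.1 + 2.7/2 = 3.45 m.
Total vertical stress at mid-clay: σ_v = 18×2.1 + 18.8×1.35 = 63.18 kPa.
Pore pressure: u = 9.81×(3.45 − 0) = 33.845 kPa.
Initial effective stress: σ'_0 = σ_v − u = 63.18 − 33.845 = 29.335 kPa.
Stress increase at mid-clay by the 2:1 spreading method:
Δσ = qBL/((B+z)(L+z)) = 180×3.6×3.6/((3.6+3.45)(3.6+3.45)) = 46.935 kPa
Final effective stress: σ'_f = σ'_0 + Δσ = 29.335 + 46.935 = 76.27 kPa.
Normally consolidated clay, so the full stress increment lies on the virgin compression line:
S_c = C_c·H/(1+e₀)·log₁₀(σ'_f/σ'_0) = 0.26×2.7/(1+1.01)×log₁₀(76.27/29.335)
    = 0.34925 × 0.41497 = 0.1449 m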